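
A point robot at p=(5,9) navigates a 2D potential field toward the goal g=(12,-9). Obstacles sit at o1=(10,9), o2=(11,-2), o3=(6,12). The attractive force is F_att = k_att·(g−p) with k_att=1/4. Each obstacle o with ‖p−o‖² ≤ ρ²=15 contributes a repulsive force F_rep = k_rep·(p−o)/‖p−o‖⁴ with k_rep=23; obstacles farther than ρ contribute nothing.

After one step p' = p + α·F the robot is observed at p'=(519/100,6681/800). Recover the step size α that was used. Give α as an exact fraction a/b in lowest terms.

α = 1/8

F_att = 1/4·(g−p) = 1/4·(7,-18) = (1.7500,-4.5000)
o1: d²=25 > ρ²=15 → inactive
o2: d²=157 > ρ²=15 → inactive
o3: d²=10 ≤ ρ²=15; F_rep = 23·(-1,-3)/10² = (-0.2300,-0.6900)
F = F_att + ΣF_rep = (1.5200,-5.1900)
Δp = p'−p = (0.1900,-0.6488); α = Δx/Fx = (19/100) / (38/25) = 1/8
check: Δy/Fy = (-519/800) / (-519/100) = 1/8 ✓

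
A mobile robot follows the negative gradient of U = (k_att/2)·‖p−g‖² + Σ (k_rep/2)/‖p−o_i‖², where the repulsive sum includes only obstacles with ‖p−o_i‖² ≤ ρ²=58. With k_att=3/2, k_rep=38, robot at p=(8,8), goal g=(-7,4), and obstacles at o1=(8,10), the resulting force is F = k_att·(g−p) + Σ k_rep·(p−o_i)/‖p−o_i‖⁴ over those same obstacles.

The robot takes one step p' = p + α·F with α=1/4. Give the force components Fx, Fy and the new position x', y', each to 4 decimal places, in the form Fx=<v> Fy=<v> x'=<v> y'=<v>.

F_att = 3/2·(g−p) = 3/2·(-15,-4) = (-22.5000,-6.0000)
o1: d²=4 ≤ ρ²=58; F_rep = 38·(0,-2)/4² = (0.0000,-4.7500)
F = F_att + ΣF_rep = (-22.5000,-10.7500)
p' = p + 1/4·F = (2.3750,5.3125)

Fx=-22.5000 Fy=-10.7500 x'=2.3750 y'=5.3125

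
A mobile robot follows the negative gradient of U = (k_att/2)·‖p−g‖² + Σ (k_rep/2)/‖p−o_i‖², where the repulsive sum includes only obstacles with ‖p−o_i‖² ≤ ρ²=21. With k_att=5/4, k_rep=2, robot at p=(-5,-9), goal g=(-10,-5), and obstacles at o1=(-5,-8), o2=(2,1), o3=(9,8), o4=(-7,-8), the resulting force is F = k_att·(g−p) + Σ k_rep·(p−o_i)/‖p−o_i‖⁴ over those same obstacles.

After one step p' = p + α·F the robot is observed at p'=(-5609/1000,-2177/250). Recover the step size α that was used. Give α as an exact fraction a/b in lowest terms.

α = 1/10

F_att = 5/4·(g−p) = 5/4·(-5,4) = (-6.2500,5.0000)
o1: d²=1 ≤ ρ²=21; F_rep = 2·(0,-1)/1² = (0.0000,-2.0000)
o2: d²=149 > ρ²=21 → inactive
o3: d²=485 > ρ²=21 → inactive
o4: d²=5 ≤ ρ²=21; F_rep = 2·(2,-1)/5² = (0.1600,-0.0800)
F = F_att + ΣF_rep = (-6.0900,2.9200)
Δp = p'−p = (-0.6090,0.2920); α = Δx/Fx = (-609/1000) / (-609/100) = 1/10
check: Δy/Fy = (73/250) / (73/25) = 1/10 ✓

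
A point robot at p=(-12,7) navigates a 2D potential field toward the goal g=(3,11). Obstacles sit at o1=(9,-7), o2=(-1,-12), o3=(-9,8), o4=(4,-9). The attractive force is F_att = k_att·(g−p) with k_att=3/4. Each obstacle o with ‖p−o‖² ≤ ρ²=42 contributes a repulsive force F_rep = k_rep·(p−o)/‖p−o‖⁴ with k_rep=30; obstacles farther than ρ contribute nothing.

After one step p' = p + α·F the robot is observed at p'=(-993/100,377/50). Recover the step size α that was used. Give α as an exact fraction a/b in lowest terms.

α = 1/5

F_att = 3/4·(g−p) = 3/4·(15,4) = (11.2500,3.0000)
o1: d²=637 > ρ²=42 → inactive
o2: d²=482 > ρ²=42 → inactive
o3: d²=10 ≤ ρ²=42; F_rep = 30·(-3,-1)/10² = (-0.9000,-0.3000)
o4: d²=512 > ρ²=42 → inactive
F = F_att + ΣF_rep = (10.3500,2.7000)
Δp = p'−p = (2.0700,0.5400); α = Δx/Fx = (207/100) / (207/20) = 1/5
check: Δy/Fy = (27/50) / (27/10) = 1/5 ✓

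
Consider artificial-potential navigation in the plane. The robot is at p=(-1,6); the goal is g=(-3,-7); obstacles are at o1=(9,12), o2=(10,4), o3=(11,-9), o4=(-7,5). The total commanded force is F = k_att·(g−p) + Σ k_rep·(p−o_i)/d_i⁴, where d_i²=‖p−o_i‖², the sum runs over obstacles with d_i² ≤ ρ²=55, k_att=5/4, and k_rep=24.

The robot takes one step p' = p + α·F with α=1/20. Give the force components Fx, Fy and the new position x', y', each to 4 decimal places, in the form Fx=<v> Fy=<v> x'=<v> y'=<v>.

Fx=-2.3948 Fy=-16.2325 x'=-1.1197 y'=5.1884

F_att = 5/4·(g−p) = 5/4·(-2,-13) = (-2.5000,-16.2500)
o1: d²=136 > ρ²=55 → inactive
o2: d²=125 > ρ²=55 → inactive
o3: d²=369 > ρ²=55 → inactive
o4: d²=37 ≤ ρ²=55; F_rep = 24·(6,1)/37² = (0.1052,0.0175)
F = F_att + ΣF_rep = (-2.3948,-16.2325)
p' = p + 1/20·F = (-1.1197,5.1884)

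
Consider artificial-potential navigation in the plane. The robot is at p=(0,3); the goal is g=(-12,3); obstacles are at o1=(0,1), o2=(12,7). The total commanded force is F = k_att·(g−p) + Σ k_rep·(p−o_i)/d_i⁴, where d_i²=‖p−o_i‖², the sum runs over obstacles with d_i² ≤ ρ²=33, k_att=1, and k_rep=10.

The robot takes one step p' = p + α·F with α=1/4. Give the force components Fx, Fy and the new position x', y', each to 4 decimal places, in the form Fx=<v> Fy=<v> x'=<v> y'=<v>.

Fx=-12.0000 Fy=1.2500 x'=-3.0000 y'=3.3125

F_att = 1·(g−p) = 1·(-12,0) = (-12.0000,0.0000)
o1: d²=4 ≤ ρ²=33; F_rep = 10·(0,2)/4² = (0.0000,1.2500)
o2: d²=160 > ρ²=33 → inactive
F = F_att + ΣF_rep = (-12.0000,1.2500)
p' = p + 1/4·F = (-3.0000,3.3125)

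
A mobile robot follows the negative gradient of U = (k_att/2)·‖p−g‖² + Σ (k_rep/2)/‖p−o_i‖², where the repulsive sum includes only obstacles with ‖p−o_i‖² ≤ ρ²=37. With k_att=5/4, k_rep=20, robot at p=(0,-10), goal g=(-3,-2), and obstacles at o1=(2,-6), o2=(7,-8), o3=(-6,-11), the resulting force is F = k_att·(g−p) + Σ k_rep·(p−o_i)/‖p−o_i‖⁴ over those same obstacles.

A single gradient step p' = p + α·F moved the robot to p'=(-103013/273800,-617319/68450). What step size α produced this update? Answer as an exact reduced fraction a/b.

F_att = 5/4·(g−p) = 5/4·(-3,8) = (-3.7500,10.0000)
o1: d²=20 ≤ ρ²=37; F_rep = 20·(-2,-4)/20² = (-0.1000,-0.2000)
o2: d²=53 > ρ²=37 → inactive
o3: d²=37 ≤ ρ²=37; F_rep = 20·(6,1)/37² = (0.0877,0.0146)
F = F_att + ΣF_rep = (-3.7623,9.8146)
Δp = p'−p = (-0.3762,0.9815); α = Δx/Fx = (-103013/273800) / (-103013/27380) = 1/10
check: Δy/Fy = (67181/68450) / (67181/6845) = 1/10 ✓

α = 1/10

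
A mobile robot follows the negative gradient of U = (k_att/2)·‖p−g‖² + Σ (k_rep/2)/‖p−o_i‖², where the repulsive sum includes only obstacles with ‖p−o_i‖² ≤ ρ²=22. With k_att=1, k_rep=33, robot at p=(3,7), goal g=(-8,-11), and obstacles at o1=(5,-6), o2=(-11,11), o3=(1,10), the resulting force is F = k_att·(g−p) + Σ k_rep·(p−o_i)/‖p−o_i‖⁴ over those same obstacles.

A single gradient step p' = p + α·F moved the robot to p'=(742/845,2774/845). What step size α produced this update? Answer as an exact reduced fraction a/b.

α = 1/5

F_att = 1·(g−p) = 1·(-11,-18) = (-11.0000,-18.0000)
o1: d²=173 > ρ²=22 → inactive
o2: d²=212 > ρ²=22 → inactive
o3: d²=13 ≤ ρ²=22; F_rep = 33·(2,-3)/13² = (0.3905,-0.5858)
F = F_att + ΣF_rep = (-10.6095,-18.5858)
Δp = p'−p = (-2.1219,-3.7172); α = Δx/Fx = (-1793/845) / (-1793/169) = 1/5
check: Δy/Fy = (-3141/845) / (-3141/169) = 1/5 ✓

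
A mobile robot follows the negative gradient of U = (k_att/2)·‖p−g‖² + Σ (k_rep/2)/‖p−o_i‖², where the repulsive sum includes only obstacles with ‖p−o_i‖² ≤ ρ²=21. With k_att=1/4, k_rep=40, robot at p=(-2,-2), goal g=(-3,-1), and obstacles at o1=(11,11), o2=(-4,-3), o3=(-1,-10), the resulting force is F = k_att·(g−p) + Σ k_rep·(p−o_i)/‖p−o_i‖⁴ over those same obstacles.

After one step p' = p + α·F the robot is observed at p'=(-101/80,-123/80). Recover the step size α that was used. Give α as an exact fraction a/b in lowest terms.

α = 1/4

F_att = 1/4·(g−p) = 1/4·(-1,1) = (-0.2500,0.2500)
o1: d²=338 > ρ²=21 → inactive
o2: d²=5 ≤ ρ²=21; F_rep = 40·(2,1)/5² = (3.2000,1.6000)
o3: d²=65 > ρ²=21 → inactive
F = F_att + ΣF_rep = (2.9500,1.8500)
Δp = p'−p = (0.7375,0.4625); α = Δx/Fx = (59/80) / (59/20) = 1/4
check: Δy/Fy = (37/80) / (37/20) = 1/4 ✓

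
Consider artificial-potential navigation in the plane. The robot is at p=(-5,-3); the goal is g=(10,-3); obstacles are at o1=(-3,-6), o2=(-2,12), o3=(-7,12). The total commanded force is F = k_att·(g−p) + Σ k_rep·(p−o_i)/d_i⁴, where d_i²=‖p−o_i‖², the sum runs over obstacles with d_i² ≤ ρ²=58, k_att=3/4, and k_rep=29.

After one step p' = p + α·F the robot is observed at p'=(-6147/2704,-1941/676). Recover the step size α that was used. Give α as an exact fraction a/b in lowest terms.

α = 1/4

F_att = 3/4·(g−p) = 3/4·(15,0) = (11.2500,0.0000)
o1: d²=13 ≤ ρ²=58; F_rep = 29·(-2,3)/13² = (-0.3432,0.5148)
o2: d²=234 > ρ²=58 → inactive
o3: d²=229 > ρ²=58 → inactive
F = F_att + ΣF_rep = (10.9068,0.5148)
Δp = p'−p = (2.7267,0.1287); α = Δx/Fx = (7373/2704) / (7373/676) = 1/4
check: Δy/Fy = (87/676) / (87/169) = 1/4 ✓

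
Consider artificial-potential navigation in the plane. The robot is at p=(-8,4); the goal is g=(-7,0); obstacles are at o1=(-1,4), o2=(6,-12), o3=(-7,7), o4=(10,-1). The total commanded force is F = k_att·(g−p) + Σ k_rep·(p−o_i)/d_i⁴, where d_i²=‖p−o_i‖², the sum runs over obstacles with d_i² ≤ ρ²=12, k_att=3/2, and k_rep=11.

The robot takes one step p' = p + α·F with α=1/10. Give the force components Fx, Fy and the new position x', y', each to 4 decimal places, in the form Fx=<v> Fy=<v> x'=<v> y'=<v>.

F_att = 3/2·(g−p) = 3/2·(1,-4) = (1.5000,-6.0000)
o1: d²=49 > ρ²=12 → inactive
o2: d²=452 > ρ²=12 → inactive
o3: d²=10 ≤ ρ²=12; F_rep = 11·(-1,-3)/10² = (-0.1100,-0.3300)
o4: d²=349 > ρ²=12 → inactive
F = F_att + ΣF_rep = (1.3900,-6.3300)
p' = p + 1/10·F = (-7.8610,3.3670)

Fx=1.3900 Fy=-6.3300 x'=-7.8610 y'=3.3670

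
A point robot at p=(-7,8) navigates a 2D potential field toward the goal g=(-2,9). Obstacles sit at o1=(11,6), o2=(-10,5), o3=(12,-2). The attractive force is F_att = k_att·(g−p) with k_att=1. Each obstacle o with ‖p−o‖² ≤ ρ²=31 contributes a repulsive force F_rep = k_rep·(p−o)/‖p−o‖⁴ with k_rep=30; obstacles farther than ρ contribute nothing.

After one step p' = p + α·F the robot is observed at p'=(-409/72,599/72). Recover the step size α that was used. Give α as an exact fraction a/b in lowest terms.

F_att = 1·(g−p) = 1·(5,1) = (5.0000,1.0000)
o1: d²=328 > ρ²=31 → inactive
o2: d²=18 ≤ ρ²=31; F_rep = 30·(3,3)/18² = (0.2778,0.2778)
o3: d²=461 > ρ²=31 → inactive
F = F_att + ΣF_rep = (5.2778,1.2778)
Δp = p'−p = (1.3194,0.3194); α = Δx/Fx = (95/72) / (95/18) = 1/4
check: Δy/Fy = (23/72) / (23/18) = 1/4 ✓

α = 1/4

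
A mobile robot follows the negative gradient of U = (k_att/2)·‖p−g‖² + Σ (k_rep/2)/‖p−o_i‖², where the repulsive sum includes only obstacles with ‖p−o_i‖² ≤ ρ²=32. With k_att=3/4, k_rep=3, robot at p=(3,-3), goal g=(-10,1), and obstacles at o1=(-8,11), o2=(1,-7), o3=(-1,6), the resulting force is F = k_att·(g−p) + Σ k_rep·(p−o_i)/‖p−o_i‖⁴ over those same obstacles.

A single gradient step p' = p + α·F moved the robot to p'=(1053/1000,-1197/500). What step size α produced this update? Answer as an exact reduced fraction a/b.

α = 1/5

F_att = 3/4·(g−p) = 3/4·(-13,4) = (-9.7500,3.0000)
o1: d²=317 > ρ²=32 → inactive
o2: d²=20 ≤ ρ²=32; F_rep = 3·(2,4)/20² = (0.0150,0.0300)
o3: d²=97 > ρ²=32 → inactive
F = F_att + ΣF_rep = (-9.7350,3.0300)
Δp = p'−p = (-1.9470,0.6060); α = Δx/Fx = (-1947/1000) / (-1947/200) = 1/5
check: Δy/Fy = (303/500) / (303/100) = 1/5 ✓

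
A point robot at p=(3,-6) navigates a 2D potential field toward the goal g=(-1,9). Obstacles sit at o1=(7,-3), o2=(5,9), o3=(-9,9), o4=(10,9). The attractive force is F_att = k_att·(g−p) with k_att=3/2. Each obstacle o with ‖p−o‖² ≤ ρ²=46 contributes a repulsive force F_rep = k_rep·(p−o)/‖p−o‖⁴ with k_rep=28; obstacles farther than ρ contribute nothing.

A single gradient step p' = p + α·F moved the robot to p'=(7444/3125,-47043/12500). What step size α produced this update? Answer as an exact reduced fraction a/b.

F_att = 3/2·(g−p) = 3/2·(-4,15) = (-6.0000,22.5000)
o1: d²=25 ≤ ρ²=46; F_rep = 28·(-4,-3)/25² = (-0.1792,-0.1344)
o2: d²=229 > ρ²=46 → inactive
o3: d²=369 > ρ²=46 → inactive
o4: d²=274 > ρ²=46 → inactive
F = F_att + ΣF_rep = (-6.1792,22.3656)
Δp = p'−p = (-0.6179,2.2366); α = Δx/Fx = (-1931/3125) / (-3862/625) = 1/10
check: Δy/Fy = (27957/12500) / (27957/1250) = 1/10 ✓

α = 1/10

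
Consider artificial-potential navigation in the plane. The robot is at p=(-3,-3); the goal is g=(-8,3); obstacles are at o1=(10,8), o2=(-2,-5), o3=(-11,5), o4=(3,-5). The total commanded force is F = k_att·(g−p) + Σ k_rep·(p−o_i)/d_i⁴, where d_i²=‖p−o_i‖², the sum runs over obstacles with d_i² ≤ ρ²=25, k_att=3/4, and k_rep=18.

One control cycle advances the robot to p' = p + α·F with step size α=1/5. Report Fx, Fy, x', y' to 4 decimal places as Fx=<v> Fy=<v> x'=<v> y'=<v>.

Fx=-4.4700 Fy=5.9400 x'=-3.8940 y'=-1.8120

F_att = 3/4·(g−p) = 3/4·(-5,6) = (-3.7500,4.5000)
o1: d²=290 > ρ²=25 → inactive
o2: d²=5 ≤ ρ²=25; F_rep = 18·(-1,2)/5² = (-0.7200,1.4400)
o3: d²=128 > ρ²=25 → inactive
o4: d²=40 > ρ²=25 → inactive
F = F_att + ΣF_rep = (-4.4700,5.9400)
p' = p + 1/5·F = (-3.8940,-1.8120)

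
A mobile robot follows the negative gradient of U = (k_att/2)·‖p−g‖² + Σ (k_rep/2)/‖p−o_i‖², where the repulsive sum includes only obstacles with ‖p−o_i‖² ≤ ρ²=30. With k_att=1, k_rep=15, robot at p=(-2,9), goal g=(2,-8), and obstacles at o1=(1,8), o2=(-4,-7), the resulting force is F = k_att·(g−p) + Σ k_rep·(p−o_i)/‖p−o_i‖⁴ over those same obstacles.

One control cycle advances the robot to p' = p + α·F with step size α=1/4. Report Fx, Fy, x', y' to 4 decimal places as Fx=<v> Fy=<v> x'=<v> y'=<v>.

F_att = 1·(g−p) = 1·(4,-17) = (4.0000,-17.0000)
o1: d²=10 ≤ ρ²=30; F_rep = 15·(-3,1)/10² = (-0.4500,0.1500)
o2: d²=260 > ρ²=30 → inactive
F = F_att + ΣF_rep = (3.5500,-16.8500)
p' = p + 1/4·F = (-1.1125,4.7875)

Fx=3.5500 Fy=-16.8500 x'=-1.1125 y'=4.7875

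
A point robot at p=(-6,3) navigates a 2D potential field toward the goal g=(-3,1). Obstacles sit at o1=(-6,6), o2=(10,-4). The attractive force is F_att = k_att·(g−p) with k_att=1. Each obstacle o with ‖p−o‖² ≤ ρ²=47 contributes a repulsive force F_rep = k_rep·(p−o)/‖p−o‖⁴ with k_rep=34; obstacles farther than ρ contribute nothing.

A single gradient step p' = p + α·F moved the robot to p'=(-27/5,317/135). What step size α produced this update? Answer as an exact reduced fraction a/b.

F_att = 1·(g−p) = 1·(3,-2) = (3.0000,-2.0000)
o1: d²=9 ≤ ρ²=47; F_rep = 34·(0,-3)/9² = (0.0000,-1.2593)
o2: d²=305 > ρ²=47 → inactive
F = F_att + ΣF_rep = (3.0000,-3.2593)
Δp = p'−p = (0.6000,-0.6519); α = Δx/Fx = (3/5) / (3) = 1/5
check: Δy/Fy = (-88/135) / (-88/27) = 1/5 ✓

α = 1/5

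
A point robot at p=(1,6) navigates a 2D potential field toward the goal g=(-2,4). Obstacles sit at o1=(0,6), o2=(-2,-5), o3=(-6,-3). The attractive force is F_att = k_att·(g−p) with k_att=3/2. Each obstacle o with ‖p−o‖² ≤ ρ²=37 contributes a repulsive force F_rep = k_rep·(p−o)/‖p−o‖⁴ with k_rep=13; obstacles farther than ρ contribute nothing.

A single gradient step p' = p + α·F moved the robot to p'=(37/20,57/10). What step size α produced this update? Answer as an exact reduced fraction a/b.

α = 1/10

F_att = 3/2·(g−p) = 3/2·(-3,-2) = (-4.5000,-3.0000)
o1: d²=1 ≤ ρ²=37; F_rep = 13·(1,0)/1² = (13.0000,0.0000)
o2: d²=130 > ρ²=37 → inactive
o3: d²=130 > ρ²=37 → inactive
F = F_att + ΣF_rep = (8.5000,-3.0000)
Δp = p'−p = (0.8500,-0.3000); α = Δx/Fx = (17/20) / (17/2) = 1/10
check: Δy/Fy = (-3/10) / (-3) = 1/10 ✓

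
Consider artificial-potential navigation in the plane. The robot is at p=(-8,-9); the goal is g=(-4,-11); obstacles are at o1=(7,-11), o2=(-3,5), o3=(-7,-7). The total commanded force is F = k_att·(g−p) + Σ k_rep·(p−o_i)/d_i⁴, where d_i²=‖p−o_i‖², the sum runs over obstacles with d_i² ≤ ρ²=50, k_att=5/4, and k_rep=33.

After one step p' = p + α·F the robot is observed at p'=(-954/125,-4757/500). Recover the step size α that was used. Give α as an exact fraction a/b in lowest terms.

α = 1/10

F_att = 5/4·(g−p) = 5/4·(4,-2) = (5.0000,-2.5000)
o1: d²=229 > ρ²=50 → inactive
o2: d²=221 > ρ²=50 → inactive
o3: d²=5 ≤ ρ²=50; F_rep = 33·(-1,-2)/5² = (-1.3200,-2.6400)
F = F_att + ΣF_rep = (3.6800,-5.1400)
Δp = p'−p = (0.3680,-0.5140); α = Δx/Fx = (46/125) / (92/25) = 1/10
check: Δy/Fy = (-257/500) / (-257/50) = 1/10 ✓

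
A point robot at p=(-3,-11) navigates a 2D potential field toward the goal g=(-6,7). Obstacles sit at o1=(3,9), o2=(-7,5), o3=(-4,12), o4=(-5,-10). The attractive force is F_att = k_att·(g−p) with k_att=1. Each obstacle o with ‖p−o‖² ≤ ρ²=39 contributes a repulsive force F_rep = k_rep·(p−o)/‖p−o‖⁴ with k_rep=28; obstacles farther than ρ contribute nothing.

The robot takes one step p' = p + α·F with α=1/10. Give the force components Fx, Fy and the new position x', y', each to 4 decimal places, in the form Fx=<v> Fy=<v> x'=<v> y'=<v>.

Fx=-0.7600 Fy=16.8800 x'=-3.0760 y'=-9.3120

F_att = 1·(g−p) = 1·(-3,18) = (-3.0000,18.0000)
o1: d²=436 > ρ²=39 → inactive
o2: d²=272 > ρ²=39 → inactive
o3: d²=530 > ρ²=39 → inactive
o4: d²=5 ≤ ρ²=39; F_rep = 28·(2,-1)/5² = (2.2400,-1.1200)
F = F_att + ΣF_rep = (-0.7600,16.8800)
p' = p + 1/10·F = (-3.0760,-9.3120)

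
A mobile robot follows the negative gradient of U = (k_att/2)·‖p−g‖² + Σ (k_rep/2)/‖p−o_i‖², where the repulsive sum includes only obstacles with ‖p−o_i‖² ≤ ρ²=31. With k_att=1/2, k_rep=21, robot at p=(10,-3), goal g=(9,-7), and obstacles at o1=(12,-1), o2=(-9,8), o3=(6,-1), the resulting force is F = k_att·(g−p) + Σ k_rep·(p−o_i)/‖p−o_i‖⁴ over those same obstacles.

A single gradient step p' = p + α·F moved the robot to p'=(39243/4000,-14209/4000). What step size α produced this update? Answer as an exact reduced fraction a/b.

α = 1/5

F_att = 1/2·(g−p) = 1/2·(-1,-4) = (-0.5000,-2.0000)
o1: d²=8 ≤ ρ²=31; F_rep = 21·(-2,-2)/8² = (-0.6562,-0.6562)
o2: d²=482 > ρ²=31 → inactive
o3: d²=20 ≤ ρ²=31; F_rep = 21·(4,-2)/20² = (0.2100,-0.1050)
F = F_att + ΣF_rep = (-0.9463,-2.7612)
Δp = p'−p = (-0.1893,-0.5523); α = Δx/Fx = (-757/4000) / (-757/800) = 1/5
check: Δy/Fy = (-2209/4000) / (-2209/800) = 1/5 ✓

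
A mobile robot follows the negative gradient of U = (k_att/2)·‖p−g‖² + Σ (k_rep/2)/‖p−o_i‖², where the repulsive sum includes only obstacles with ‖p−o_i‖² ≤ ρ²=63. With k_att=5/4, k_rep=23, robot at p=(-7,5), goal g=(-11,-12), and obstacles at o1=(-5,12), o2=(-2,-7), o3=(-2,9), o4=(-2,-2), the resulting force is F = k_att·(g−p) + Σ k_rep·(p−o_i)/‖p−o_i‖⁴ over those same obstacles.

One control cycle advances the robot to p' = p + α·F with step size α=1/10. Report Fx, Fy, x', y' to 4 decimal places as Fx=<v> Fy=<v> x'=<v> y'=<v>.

F_att = 5/4·(g−p) = 5/4·(-4,-17) = (-5.0000,-21.2500)
o1: d²=53 ≤ ρ²=63; F_rep = 23·(-2,-7)/53² = (-0.0164,-0.0573)
o2: d²=169 > ρ²=63 → inactive
o3: d²=41 ≤ ρ²=63; F_rep = 23·(-5,-4)/41² = (-0.0684,-0.0547)
o4: d²=74 > ρ²=63 → inactive
F = F_att + ΣF_rep = (-5.0848,-21.3620)
p' = p + 1/10·F = (-7.5085,2.8638)

Fx=-5.0848 Fy=-21.3620 x'=-7.5085 y'=2.8638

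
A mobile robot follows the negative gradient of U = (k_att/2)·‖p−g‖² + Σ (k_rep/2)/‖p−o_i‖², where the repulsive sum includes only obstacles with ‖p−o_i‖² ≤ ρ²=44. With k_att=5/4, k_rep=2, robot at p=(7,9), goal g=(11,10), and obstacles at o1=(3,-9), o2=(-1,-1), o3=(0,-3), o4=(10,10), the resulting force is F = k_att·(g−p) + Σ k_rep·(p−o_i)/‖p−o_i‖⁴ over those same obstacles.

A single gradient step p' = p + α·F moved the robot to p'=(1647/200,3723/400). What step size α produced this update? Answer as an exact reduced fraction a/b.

F_att = 5/4·(g−p) = 5/4·(4,1) = (5.0000,1.2500)
o1: d²=340 > ρ²=44 → inactive
o2: d²=164 > ρ²=44 → inactive
o3: d²=193 > ρ²=44 → inactive
o4: d²=10 ≤ ρ²=44; F_rep = 2·(-3,-1)/10² = (-0.0600,-0.0200)
F = F_att + ΣF_rep = (4.9400,1.2300)
Δp = p'−p = (1.2350,0.3075); α = Δx/Fx = (247/200) / (247/50) = 1/4
check: Δy/Fy = (123/400) / (123/100) = 1/4 ✓

α = 1/4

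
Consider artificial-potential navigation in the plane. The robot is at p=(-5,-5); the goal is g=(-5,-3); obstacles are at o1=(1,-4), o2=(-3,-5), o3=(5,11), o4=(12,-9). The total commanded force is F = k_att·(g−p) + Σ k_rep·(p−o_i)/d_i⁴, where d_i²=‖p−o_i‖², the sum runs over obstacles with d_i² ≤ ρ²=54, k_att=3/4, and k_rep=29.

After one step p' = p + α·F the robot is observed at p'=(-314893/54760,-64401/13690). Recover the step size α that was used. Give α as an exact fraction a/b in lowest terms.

α = 1/5

F_att = 3/4·(g−p) = 3/4·(0,2) = (0.0000,1.5000)
o1: d²=37 ≤ ρ²=54; F_rep = 29·(-6,-1)/37² = (-0.1271,-0.0212)
o2: d²=4 ≤ ρ²=54; F_rep = 29·(-2,0)/4² = (-3.6250,0.0000)
o3: d²=356 > ρ²=54 → inactive
o4: d²=305 > ρ²=54 → inactive
F = F_att + ΣF_rep = (-3.7521,1.4788)
Δp = p'−p = (-0.7504,0.2958); α = Δx/Fx = (-41093/54760) / (-41093/10952) = 1/5
check: Δy/Fy = (4049/13690) / (4049/2738) = 1/5 ✓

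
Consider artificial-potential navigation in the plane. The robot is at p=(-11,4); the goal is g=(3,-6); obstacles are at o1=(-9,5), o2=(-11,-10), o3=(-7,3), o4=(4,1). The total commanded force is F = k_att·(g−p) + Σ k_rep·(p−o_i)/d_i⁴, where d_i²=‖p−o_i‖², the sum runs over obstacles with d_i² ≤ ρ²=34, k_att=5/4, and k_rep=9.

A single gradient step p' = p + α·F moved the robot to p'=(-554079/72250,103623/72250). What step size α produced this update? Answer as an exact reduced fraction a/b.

α = 1/5

F_att = 5/4·(g−p) = 5/4·(14,-10) = (17.5000,-12.5000)
o1: d²=5 ≤ ρ²=34; F_rep = 9·(-2,-1)/5² = (-0.7200,-0.3600)
o2: d²=196 > ρ²=34 → inactive
o3: d²=17 ≤ ρ²=34; F_rep = 9·(-4,1)/17² = (-0.1246,0.0311)
o4: d²=234 > ρ²=34 → inactive
F = F_att + ΣF_rep = (16.6554,-12.8289)
Δp = p'−p = (3.3311,-2.5658); α = Δx/Fx = (240671/72250) / (240671/14450) = 1/5
check: Δy/Fy = (-185377/72250) / (-185377/14450) = 1/5 ✓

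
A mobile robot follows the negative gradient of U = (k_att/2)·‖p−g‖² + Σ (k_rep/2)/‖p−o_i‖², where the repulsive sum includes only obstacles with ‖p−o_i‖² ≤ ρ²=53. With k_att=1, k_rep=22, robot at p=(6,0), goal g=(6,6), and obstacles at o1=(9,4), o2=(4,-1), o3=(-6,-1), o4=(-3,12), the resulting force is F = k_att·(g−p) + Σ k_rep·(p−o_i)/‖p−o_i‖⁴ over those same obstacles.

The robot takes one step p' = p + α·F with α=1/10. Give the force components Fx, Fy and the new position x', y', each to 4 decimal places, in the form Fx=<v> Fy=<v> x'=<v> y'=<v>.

F_att = 1·(g−p) = 1·(0,6) = (0.0000,6.0000)
o1: d²=25 ≤ ρ²=53; F_rep = 22·(-3,-4)/25² = (-0.1056,-0.1408)
o2: d²=5 ≤ ρ²=53; F_rep = 22·(2,1)/5² = (1.7600,0.8800)
o3: d²=145 > ρ²=53 → inactive
o4: d²=225 > ρ²=53 → inactive
F = F_att + ΣF_rep = (1.6544,6.7392)
p' = p + 1/10·F = (6.1654,0.6739)

Fx=1.6544 Fy=6.7392 x'=6.1654 y'=0.6739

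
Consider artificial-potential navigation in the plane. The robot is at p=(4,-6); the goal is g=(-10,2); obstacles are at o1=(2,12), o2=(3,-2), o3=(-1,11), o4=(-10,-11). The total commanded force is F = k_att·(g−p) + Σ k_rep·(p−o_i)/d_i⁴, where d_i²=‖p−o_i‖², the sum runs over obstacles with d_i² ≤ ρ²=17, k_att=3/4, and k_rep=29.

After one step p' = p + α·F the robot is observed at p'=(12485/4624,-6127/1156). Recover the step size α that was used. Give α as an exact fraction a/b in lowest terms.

α = 1/8

F_att = 3/4·(g−p) = 3/4·(-14,8) = (-10.5000,6.0000)
o1: d²=328 > ρ²=17 → inactive
o2: d²=17 ≤ ρ²=17; F_rep = 29·(1,-4)/17² = (0.1003,-0.4014)
o3: d²=314 > ρ²=17 → inactive
o4: d²=221 > ρ²=17 → inactive
F = F_att + ΣF_rep = (-10.3997,5.5986)
Δp = p'−p = (-1.3000,0.6998); α = Δx/Fx = (-6011/4624) / (-6011/578) = 1/8
check: Δy/Fy = (809/1156) / (1618/289) = 1/8 ✓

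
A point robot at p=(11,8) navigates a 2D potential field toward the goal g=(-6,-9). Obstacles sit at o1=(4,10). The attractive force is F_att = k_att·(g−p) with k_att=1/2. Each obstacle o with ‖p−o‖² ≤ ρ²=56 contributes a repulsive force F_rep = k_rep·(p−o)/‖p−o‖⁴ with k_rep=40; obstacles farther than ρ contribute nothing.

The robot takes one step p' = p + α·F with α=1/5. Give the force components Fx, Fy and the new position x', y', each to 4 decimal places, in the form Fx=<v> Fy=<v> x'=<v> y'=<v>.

F_att = 1/2·(g−p) = 1/2·(-17,-17) = (-8.5000,-8.5000)
o1: d²=53 ≤ ρ²=56; F_rep = 40·(7,-2)/53² = (0.0997,-0.0285)
F = F_att + ΣF_rep = (-8.4003,-8.5285)
p' = p + 1/5·F = (9.3199,6.2943)

Fx=-8.4003 Fy=-8.5285 x'=9.3199 y'=6.2943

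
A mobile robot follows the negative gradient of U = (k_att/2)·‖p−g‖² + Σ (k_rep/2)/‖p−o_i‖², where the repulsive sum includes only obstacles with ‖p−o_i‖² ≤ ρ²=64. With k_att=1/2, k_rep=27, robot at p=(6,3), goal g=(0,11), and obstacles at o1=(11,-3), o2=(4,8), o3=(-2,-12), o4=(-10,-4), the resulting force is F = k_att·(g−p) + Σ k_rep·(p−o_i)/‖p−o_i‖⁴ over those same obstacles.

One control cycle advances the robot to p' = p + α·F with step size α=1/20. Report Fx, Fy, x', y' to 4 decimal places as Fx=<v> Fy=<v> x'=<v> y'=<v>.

Fx=-2.9721 Fy=3.8830 x'=5.8514 y'=3.1942

F_att = 1/2·(g−p) = 1/2·(-6,8) = (-3.0000,4.0000)
o1: d²=61 ≤ ρ²=64; F_rep = 27·(-5,6)/61² = (-0.0363,0.0435)
o2: d²=29 ≤ ρ²=64; F_rep = 27·(2,-5)/29² = (0.0642,-0.1605)
o3: d²=289 > ρ²=64 → inactive
o4: d²=305 > ρ²=64 → inactive
F = F_att + ΣF_rep = (-2.9721,3.8830)
p' = p + 1/20·F = (5.8514,3.1942)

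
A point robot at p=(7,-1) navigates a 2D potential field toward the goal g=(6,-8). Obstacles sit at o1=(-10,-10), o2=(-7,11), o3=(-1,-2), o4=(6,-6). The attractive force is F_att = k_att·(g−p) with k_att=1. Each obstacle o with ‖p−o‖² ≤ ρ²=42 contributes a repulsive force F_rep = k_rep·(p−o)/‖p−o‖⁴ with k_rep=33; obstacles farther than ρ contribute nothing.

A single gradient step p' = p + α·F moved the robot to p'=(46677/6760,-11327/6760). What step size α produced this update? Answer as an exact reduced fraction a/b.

α = 1/10

F_att = 1·(g−p) = 1·(-1,-7) = (-1.0000,-7.0000)
o1: d²=370 > ρ²=42 → inactive
o2: d²=340 > ρ²=42 → inactive
o3: d²=65 > ρ²=42 → inactive
o4: d²=26 ≤ ρ²=42; F_rep = 33·(1,5)/26² = (0.0488,0.2441)
F = F_att + ΣF_rep = (-0.9512,-6.7559)
Δp = p'−p = (-0.0951,-0.6756); α = Δx/Fx = (-643/6760) / (-643/676) = 1/10
check: Δy/Fy = (-4567/6760) / (-4567/676) = 1/10 ✓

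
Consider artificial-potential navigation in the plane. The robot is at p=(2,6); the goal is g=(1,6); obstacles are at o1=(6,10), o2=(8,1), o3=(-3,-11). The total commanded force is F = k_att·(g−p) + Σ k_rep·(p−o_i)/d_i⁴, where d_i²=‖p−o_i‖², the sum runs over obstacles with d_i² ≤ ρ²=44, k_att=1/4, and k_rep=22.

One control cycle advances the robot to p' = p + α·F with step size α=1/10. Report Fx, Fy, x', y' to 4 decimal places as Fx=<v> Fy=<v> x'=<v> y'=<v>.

Fx=-0.3359 Fy=-0.0859 x'=1.9664 y'=5.9914

F_att = 1/4·(g−p) = 1/4·(-1,0) = (-0.2500,0.0000)
o1: d²=32 ≤ ρ²=44; F_rep = 22·(-4,-4)/32² = (-0.0859,-0.0859)
o2: d²=61 > ρ²=44 → inactive
o3: d²=314 > ρ²=44 → inactive
F = F_att + ΣF_rep = (-0.3359,-0.0859)
p' = p + 1/10·F = (1.9664,5.9914)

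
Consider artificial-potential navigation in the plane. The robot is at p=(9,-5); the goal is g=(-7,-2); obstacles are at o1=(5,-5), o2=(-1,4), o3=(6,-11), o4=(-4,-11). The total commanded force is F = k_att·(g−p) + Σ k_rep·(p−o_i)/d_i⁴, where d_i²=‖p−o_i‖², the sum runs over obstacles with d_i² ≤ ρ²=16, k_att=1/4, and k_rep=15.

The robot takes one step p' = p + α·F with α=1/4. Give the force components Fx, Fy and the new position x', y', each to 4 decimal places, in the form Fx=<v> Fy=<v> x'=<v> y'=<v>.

F_att = 1/4·(g−p) = 1/4·(-16,3) = (-4.0000,0.7500)
o1: d²=16 ≤ ρ²=16; F_rep = 15·(4,0)/16² = (0.2344,0.0000)
o2: d²=181 > ρ²=16 → inactive
o3: d²=45 > ρ²=16 → inactive
o4: d²=205 > ρ²=16 → inactive
F = F_att + ΣF_rep = (-3.7656,0.7500)
p' = p + 1/4·F = (8.0586,-4.8125)

Fx=-3.7656 Fy=0.7500 x'=8.0586 y'=-4.8125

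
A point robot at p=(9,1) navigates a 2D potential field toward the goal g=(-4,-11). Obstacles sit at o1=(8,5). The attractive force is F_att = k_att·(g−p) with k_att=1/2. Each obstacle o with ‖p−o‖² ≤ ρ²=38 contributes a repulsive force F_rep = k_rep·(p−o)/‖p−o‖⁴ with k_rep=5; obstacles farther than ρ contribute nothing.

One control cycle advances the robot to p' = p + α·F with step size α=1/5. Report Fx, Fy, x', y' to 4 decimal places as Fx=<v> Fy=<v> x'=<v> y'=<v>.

Fx=-6.4827 Fy=-6.0692 x'=7.7035 y'=-0.2138

F_att = 1/2·(g−p) = 1/2·(-13,-12) = (-6.5000,-6.0000)
o1: d²=17 ≤ ρ²=38; F_rep = 5·(1,-4)/17² = (0.0173,-0.0692)
F = F_att + ΣF_rep = (-6.4827,-6.0692)
p' = p + 1/5·F = (7.7035,-0.2138)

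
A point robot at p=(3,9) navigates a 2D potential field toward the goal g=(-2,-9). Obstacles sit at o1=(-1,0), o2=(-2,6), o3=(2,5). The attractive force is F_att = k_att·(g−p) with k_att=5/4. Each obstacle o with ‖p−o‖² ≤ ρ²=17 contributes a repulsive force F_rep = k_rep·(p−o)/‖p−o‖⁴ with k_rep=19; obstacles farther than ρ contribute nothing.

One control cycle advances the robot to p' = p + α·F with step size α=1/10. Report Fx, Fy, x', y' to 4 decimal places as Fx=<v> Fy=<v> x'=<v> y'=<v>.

F_att = 5/4·(g−p) = 5/4·(-5,-18) = (-6.2500,-22.5000)
o1: d²=97 > ρ²=17 → inactive
o2: d²=34 > ρ²=17 → inactive
o3: d²=17 ≤ ρ²=17; F_rep = 19·(1,4)/17² = (0.0657,0.2630)
F = F_att + ΣF_rep = (-6.1843,-22.2370)
p' = p + 1/10·F = (2.3816,6.7763)

Fx=-6.1843 Fy=-22.2370 x'=2.3816 y'=6.7763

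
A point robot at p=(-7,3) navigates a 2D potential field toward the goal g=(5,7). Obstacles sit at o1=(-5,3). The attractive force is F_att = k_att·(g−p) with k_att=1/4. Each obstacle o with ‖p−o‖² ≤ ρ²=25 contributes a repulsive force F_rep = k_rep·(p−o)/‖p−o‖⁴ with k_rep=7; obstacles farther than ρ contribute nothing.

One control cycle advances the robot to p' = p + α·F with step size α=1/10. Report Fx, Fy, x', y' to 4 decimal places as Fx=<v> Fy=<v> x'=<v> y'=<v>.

F_att = 1/4·(g−p) = 1/4·(12,4) = (3.0000,1.0000)
o1: d²=4 ≤ ρ²=25; F_rep = 7·(-2,0)/4² = (-0.8750,0.0000)
F = F_att + ΣF_rep = (2.1250,1.0000)
p' = p + 1/10·F = (-6.7875,3.1000)

Fx=2.1250 Fy=1.0000 x'=-6.7875 y'=3.1000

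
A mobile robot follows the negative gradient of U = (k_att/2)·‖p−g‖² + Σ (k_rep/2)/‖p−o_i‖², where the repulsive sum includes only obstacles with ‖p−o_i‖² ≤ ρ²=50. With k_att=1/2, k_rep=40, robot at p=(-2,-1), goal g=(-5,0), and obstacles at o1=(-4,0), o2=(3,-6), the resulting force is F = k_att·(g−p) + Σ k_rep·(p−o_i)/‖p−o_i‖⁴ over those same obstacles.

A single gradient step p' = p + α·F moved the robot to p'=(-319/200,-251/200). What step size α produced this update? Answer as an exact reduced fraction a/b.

F_att = 1/2·(g−p) = 1/2·(-3,1) = (-1.5000,0.5000)
o1: d²=5 ≤ ρ²=50; F_rep = 40·(2,-1)/5² = (3.2000,-1.6000)
o2: d²=50 ≤ ρ²=50; F_rep = 40·(-5,5)/50² = (-0.0800,0.0800)
F = F_att + ΣF_rep = (1.6200,-1.0200)
Δp = p'−p = (0.4050,-0.2550); α = Δx/Fx = (81/200) / (81/50) = 1/4
check: Δy/Fy = (-51/200) / (-51/50) = 1/4 ✓

α = 1/4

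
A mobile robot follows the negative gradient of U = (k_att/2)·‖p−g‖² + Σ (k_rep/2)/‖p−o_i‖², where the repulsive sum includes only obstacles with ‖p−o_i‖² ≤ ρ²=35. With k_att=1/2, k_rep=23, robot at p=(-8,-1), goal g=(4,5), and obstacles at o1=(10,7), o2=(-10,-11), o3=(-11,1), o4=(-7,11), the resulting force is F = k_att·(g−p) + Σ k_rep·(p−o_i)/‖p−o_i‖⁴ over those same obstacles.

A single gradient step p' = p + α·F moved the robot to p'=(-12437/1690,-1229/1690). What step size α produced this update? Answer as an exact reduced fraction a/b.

F_att = 1/2·(g−p) = 1/2·(12,6) = (6.0000,3.0000)
o1: d²=388 > ρ²=35 → inactive
o2: d²=104 > ρ²=35 → inactive
o3: d²=13 ≤ ρ²=35; F_rep = 23·(3,-2)/13² = (0.4083,-0.2722)
o4: d²=145 > ρ²=35 → inactive
F = F_att + ΣF_rep = (6.4083,2.7278)
Δp = p'−p = (0.6408,0.2728); α = Δx/Fx = (1083/1690) / (1083/169) = 1/10
check: Δy/Fy = (461/1690) / (461/169) = 1/10 ✓

α = 1/10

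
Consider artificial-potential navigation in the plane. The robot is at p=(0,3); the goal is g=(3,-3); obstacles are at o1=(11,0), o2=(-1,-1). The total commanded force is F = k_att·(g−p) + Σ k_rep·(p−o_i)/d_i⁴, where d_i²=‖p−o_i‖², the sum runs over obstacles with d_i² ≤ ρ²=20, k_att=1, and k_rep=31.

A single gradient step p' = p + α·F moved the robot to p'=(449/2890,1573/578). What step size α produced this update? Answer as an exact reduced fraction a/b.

α = 1/20

F_att = 1·(g−p) = 1·(3,-6) = (3.0000,-6.0000)
o1: d²=130 > ρ²=20 → inactive
o2: d²=17 ≤ ρ²=20; F_rep = 31·(1,4)/17² = (0.1073,0.4291)
F = F_att + ΣF_rep = (3.1073,-5.5709)
Δp = p'−p = (0.1554,-0.2785); α = Δx/Fx = (449/2890) / (898/289) = 1/20
check: Δy/Fy = (-161/578) / (-1610/289) = 1/20 ✓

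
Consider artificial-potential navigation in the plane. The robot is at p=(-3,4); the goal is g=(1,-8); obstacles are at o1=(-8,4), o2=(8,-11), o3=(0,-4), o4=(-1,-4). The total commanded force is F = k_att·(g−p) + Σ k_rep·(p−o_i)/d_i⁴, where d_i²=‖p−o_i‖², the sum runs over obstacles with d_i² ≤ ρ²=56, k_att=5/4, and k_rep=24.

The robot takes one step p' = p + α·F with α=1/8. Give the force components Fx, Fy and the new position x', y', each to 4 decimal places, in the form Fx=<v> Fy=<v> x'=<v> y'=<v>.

Fx=5.1920 Fy=-15.0000 x'=-2.3510 y'=2.1250

F_att = 5/4·(g−p) = 5/4·(4,-12) = (5.0000,-15.0000)
o1: d²=25 ≤ ρ²=56; F_rep = 24·(5,0)/25² = (0.1920,0.0000)
o2: d²=346 > ρ²=56 → inactive
o3: d²=73 > ρ²=56 → inactive
o4: d²=68 > ρ²=56 → inactive
F = F_att + ΣF_rep = (5.1920,-15.0000)
p' = p + 1/8·F = (-2.3510,2.1250)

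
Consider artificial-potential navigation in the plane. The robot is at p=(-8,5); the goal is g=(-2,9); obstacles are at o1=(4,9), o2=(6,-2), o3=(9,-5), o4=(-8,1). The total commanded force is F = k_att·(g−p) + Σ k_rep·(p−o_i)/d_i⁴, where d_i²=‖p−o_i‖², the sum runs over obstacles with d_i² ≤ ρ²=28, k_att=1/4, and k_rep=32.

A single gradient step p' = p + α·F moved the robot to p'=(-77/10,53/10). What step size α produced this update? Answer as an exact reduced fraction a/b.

α = 1/5

F_att = 1/4·(g−p) = 1/4·(6,4) = (1.5000,1.0000)
o1: d²=160 > ρ²=28 → inactive
o2: d²=245 > ρ²=28 → inactive
o3: d²=389 > ρ²=28 → inactive
o4: d²=16 ≤ ρ²=28; F_rep = 32·(0,4)/16² = (0.0000,0.5000)
F = F_att + ΣF_rep = (1.5000,1.5000)
Δp = p'−p = (0.3000,0.3000); α = Δx/Fx = (3/10) / (3/2) = 1/5
check: Δy/Fy = (3/10) / (3/2) = 1/5 ✓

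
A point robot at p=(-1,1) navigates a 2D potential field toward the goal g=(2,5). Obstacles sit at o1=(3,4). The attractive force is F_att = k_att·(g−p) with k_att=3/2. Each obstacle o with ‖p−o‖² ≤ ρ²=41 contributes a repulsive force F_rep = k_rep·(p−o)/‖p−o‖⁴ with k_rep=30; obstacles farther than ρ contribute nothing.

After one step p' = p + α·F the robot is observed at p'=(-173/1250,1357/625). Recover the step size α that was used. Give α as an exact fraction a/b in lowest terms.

F_att = 3/2·(g−p) = 3/2·(3,4) = (4.5000,6.0000)
o1: d²=25 ≤ ρ²=41; F_rep = 30·(-4,-3)/25² = (-0.1920,-0.1440)
F = F_att + ΣF_rep = (4.3080,5.8560)
Δp = p'−p = (0.8616,1.1712); α = Δx/Fx = (1077/1250) / (1077/250) = 1/5
check: Δy/Fy = (732/625) / (732/125) = 1/5 ✓

α = 1/5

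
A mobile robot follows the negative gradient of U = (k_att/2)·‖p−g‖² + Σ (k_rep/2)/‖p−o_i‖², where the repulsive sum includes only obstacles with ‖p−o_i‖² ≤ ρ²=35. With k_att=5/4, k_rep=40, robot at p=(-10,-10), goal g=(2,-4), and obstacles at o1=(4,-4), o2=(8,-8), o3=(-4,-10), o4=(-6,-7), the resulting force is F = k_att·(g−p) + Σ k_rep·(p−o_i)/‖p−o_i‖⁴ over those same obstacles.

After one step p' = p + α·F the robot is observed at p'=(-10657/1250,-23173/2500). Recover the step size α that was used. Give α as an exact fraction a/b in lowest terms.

α = 1/10

F_att = 5/4·(g−p) = 5/4·(12,6) = (15.0000,7.5000)
o1: d²=232 > ρ²=35 → inactive
o2: d²=328 > ρ²=35 → inactive
o3: d²=36 > ρ²=35 → inactive
o4: d²=25 ≤ ρ²=35; F_rep = 40·(-4,-3)/25² = (-0.2560,-0.1920)
F = F_att + ΣF_rep = (14.7440,7.3080)
Δp = p'−p = (1.4744,0.7308); α = Δx/Fx = (1843/1250) / (1843/125) = 1/10
check: Δy/Fy = (1827/2500) / (1827/250) = 1/10 ✓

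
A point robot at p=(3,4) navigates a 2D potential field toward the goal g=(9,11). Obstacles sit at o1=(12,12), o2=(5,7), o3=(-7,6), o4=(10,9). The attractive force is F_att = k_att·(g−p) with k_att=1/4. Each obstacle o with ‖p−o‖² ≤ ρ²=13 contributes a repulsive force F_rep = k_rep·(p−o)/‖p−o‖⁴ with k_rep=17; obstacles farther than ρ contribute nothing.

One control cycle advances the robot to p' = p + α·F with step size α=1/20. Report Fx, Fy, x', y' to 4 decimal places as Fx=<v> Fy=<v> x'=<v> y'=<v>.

F_att = 1/4·(g−p) = 1/4·(6,7) = (1.5000,1.7500)
o1: d²=145 > ρ²=13 → inactive
o2: d²=13 ≤ ρ²=13; F_rep = 17·(-2,-3)/13² = (-0.2012,-0.3018)
o3: d²=104 > ρ²=13 → inactive
o4: d²=74 > ρ²=13 → inactive
F = F_att + ΣF_rep = (1.2988,1.4482)
p' = p + 1/20·F = (3.0649,4.0724)

Fx=1.2988 Fy=1.4482 x'=3.0649 y'=4.0724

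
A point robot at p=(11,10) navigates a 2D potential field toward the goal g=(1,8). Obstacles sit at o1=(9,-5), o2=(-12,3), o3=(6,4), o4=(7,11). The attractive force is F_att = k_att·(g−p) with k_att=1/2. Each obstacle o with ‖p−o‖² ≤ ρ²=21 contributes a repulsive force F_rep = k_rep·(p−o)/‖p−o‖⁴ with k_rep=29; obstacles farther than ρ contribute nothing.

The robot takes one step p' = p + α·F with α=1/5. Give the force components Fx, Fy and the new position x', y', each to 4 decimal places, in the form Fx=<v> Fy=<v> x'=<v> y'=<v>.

F_att = 1/2·(g−p) = 1/2·(-10,-2) = (-5.0000,-1.0000)
o1: d²=229 > ρ²=21 → inactive
o2: d²=578 > ρ²=21 → inactive
o3: d²=61 > ρ²=21 → inactive
o4: d²=17 ≤ ρ²=21; F_rep = 29·(4,-1)/17² = (0.4014,-0.1003)
F = F_att + ΣF_rep = (-4.5986,-1.1003)
p' = p + 1/5·F = (10.0803,9.7799)

Fx=-4.5986 Fy=-1.1003 x'=10.0803 y'=9.7799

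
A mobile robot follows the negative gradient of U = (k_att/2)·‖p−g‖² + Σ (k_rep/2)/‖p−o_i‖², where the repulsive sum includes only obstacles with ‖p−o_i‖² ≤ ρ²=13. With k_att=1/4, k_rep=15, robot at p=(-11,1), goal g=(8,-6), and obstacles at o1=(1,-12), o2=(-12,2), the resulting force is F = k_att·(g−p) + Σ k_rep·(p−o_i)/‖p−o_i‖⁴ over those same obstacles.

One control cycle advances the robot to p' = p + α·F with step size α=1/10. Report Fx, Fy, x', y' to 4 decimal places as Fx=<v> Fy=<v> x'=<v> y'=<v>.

F_att = 1/4·(g−p) = 1/4·(19,-7) = (4.7500,-1.7500)
o1: d²=313 > ρ²=13 → inactive
o2: d²=2 ≤ ρ²=13; F_rep = 15·(1,-1)/2² = (3.7500,-3.7500)
F = F_att + ΣF_rep = (8.5000,-5.5000)
p' = p + 1/10·F = (-10.1500,0.4500)

Fx=8.5000 Fy=-5.5000 x'=-10.1500 y'=0.4500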